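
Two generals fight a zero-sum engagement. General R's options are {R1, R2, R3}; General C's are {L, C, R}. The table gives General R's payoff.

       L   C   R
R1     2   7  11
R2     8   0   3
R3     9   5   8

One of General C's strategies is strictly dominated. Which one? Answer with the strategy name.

C holds General R's payoff strictly below R in every row: 7 < 11, 0 < 3, 5 < 8.
So R is strictly dominated for General C.

R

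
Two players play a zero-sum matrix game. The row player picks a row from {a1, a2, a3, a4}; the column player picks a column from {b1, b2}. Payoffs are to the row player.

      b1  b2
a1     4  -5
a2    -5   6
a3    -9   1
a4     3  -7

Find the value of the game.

Row minima: a1 → -5, a2 → -5, a3 → -9, a4 → -7; maximin = -5.
Column maxima: b1 → 4, b2 → 6; minimax = 4.
-5 ≠ 4, so there is no saddle point; optimal play is mixed.
a3 is strictly dominated by a2, so the row player never plays it.
a4 is strictly dominated by a1, so the row player never plays it.
On the remaining 2×2 (a1, a2 vs b1, b2):
Let the row player play a1 with probability p. Expected payoff against b1: 4p + (-5)(1−p) = 9p − 5; against b2: (-5)p + 6(1−p) = −11p + 6.
Setting these equal: 9p − 5 = −11p + 6 ⇒ 20p = 11 ⇒ p = 11/20, and the value is (9)·(11/20) − 5 = -1/20.
For the column player: with q = P(b1), equating a1's and a2's payoffs gives 9q − 5 = −11q + 6 ⇒ q = 11/20.

-1/20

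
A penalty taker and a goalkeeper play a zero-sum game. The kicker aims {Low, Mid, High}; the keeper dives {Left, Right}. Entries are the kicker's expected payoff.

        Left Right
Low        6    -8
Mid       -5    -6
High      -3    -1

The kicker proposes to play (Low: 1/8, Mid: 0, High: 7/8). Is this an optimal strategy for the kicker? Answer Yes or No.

Against Left this mix gives (1/8)·6 + (7/8)·(-3) = -15/8.
Against Right this mix gives (1/8)·(-8) + (7/8)·(-1) = -15/8.
All of the keeper's active replies (Left, Right) yield -15/8, and no column does worse for the kicker. The mix makes the keeper indifferent and guarantees -15/8, so it is optimal.

Yes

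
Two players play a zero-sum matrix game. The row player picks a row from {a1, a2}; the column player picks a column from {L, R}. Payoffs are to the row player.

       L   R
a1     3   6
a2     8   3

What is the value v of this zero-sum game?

39/8

Row minima: a1 → 3, a2 → 3; maximin = 3.
Column maxima: L → 8, R → 6; minimax = 6.
3 ≠ 6, so there is no saddle point; optimal play is mixed.
Let the row player play a1 with probability p. Expected payoff against L: 3p + 8(1−p) = −5p + 8; against R: 6p + 3(1−p) = 3p + 3.
Setting these equal: −5p + 8 = 3p + 3 ⇒ −8p = -5 ⇒ p = 5/8, and the value is (-5)·(5/8) + 8 = 39/8.
For the column player: with q = P(L), equating a1's and a2's payoffs gives −3q + 6 = 5q + 3 ⇒ q = 3/8.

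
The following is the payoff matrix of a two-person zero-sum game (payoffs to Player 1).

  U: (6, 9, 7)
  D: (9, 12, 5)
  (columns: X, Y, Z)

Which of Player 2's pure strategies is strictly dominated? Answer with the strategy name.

Y

X holds Player 1's payoff strictly below Y in every row: 6 < 9, 9 < 12.
So Y is strictly dominated for Player 2.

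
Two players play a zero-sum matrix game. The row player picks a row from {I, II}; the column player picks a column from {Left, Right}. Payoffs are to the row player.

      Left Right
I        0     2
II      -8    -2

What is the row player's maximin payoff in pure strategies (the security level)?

0

Row minima: I → 0, II → -8.
The best of these is 0.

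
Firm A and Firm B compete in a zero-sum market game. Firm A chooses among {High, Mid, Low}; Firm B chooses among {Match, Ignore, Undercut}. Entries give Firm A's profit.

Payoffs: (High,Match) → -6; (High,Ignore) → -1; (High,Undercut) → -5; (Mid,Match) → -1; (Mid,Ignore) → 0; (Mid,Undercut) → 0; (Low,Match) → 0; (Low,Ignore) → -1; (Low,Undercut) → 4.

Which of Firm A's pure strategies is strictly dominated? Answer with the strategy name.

Mid gives a strictly higher payoff than High against every column: -1 > -6, 0 > -1, 0 > -5.
So High is strictly dominated and Firm A never plays it.

High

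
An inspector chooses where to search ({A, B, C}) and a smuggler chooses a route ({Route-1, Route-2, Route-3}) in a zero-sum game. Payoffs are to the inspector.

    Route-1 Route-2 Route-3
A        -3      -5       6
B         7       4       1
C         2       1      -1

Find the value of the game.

29/14

Row minima: A → -5, B → 1, C → -1; maximin = 1.
Column maxima: Route-1 → 7, Route-2 → 4, Route-3 → 6; minimax = 4.
1 ≠ 4, so there is no saddle point; optimal play is mixed.
C is strictly dominated by B, so the inspector never plays it.
Route-1 is strictly dominated by Route-2 (it gives the inspector strictly more in every row), so the smuggler never plays it.
On the remaining 2×2 (A, B vs Route-2, Route-3):
Let the inspector play A with probability p. Expected payoff against Route-2: (-5)p + 4(1−p) = −9p + 4; against Route-3: 6p + 1(1−p) = 5p + 1.
Setting these equal: −9p + 4 = 5p + 1 ⇒ −14p = -3 ⇒ p = 3/14, and the value is (-9)·(3/14) + 4 = 29/14.
For the smuggler: with q = P(Route-2), equating A's and B's payoffs gives −11q + 6 = 3q + 1 ⇒ q = 5/14.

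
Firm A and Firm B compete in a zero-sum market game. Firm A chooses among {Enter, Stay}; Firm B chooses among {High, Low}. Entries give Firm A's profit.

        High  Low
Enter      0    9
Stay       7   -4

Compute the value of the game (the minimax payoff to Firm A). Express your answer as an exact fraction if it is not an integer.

Row minima: Enter → 0, Stay → -4; maximin = 0.
Column maxima: High → 7, Low → 9; minimax = 7.
0 ≠ 7, so there is no saddle point; optimal play is mixed.
Let Firm A play Enter with probability p. Expected payoff against High: 0p + 7(1−p) = −7p + 7; against Low: 9p + (-4)(1−p) = 13p − 4.
Setting these equal: −7p + 7 = 13p − 4 ⇒ −20p = -11 ⇒ p = 11/20, and the value is (-7)·(11/20) + 7 = 63/20.
For Firm B: with q = P(High), equating Enter's and Stay's payoffs gives −9q + 9 = 11q − 4 ⇒ q = 13/20.

63/20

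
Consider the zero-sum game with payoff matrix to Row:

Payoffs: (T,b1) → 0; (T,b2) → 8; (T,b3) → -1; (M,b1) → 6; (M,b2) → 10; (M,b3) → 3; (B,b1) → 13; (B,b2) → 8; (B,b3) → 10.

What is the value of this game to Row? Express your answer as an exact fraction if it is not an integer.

76/9

Row minima: T → -1, M → 3, B → 8; maximin = 8.
Column maxima: b1 → 13, b2 → 10, b3 → 10; minimax = 10.
8 ≠ 10, so there is no saddle point; optimal play is mixed.
T is strictly dominated by M, so Row never plays it.
b1 is strictly dominated by b3 (it gives Row strictly more in every row), so Column never plays it.
On the remaining 2×2 (M, B vs b2, b3):
Let Row play M with probability p. Expected payoff against b2: 10p + 8(1−p) = 2p + 8; against b3: 3p + 10(1−p) = −7p + 10.
Setting these equal: 2p + 8 = −7p + 10 ⇒ 9p = 2 ⇒ p = 2/9, and the value is (2)·(2/9) + 8 = 76/9.
For Column: with q = P(b2), equating M's and B's payoffs gives 7q + 3 = −2q + 10 ⇒ q = 7/9.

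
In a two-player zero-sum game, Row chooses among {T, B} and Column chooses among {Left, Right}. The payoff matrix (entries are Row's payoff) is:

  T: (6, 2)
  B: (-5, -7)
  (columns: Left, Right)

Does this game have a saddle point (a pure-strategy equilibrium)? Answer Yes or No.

Row minima: T → 2, B → -7; maximin = 2.
Column maxima: Left → 6, Right → 2; minimax = 2.
maximin = minimax = 2, so a saddle point exists.

Yes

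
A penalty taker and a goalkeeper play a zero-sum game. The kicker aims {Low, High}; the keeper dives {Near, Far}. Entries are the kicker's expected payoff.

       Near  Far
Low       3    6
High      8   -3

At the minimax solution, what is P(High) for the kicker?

Row minima: Low → 3, High → -3; maximin = 3.
Column maxima: Near → 8, Far → 6; minimax = 6.
3 ≠ 6, so there is no saddle point; optimal play is mixed.
Let the kicker play Low with probability p. Expected payoff against Near: 3p + 8(1−p) = −5p + 8; against Far: 6p + (-3)(1−p) = 9p − 3.
Setting these equal: −5p + 8 = 9p − 3 ⇒ −14p = -11 ⇒ p = 11/14, and the value is (-5)·(11/14) + 8 = 57/14.
For the keeper: with q = P(Near), equating Low's and High's payoffs gives −3q + 6 = 11q − 3 ⇒ q = 9/14.

3/14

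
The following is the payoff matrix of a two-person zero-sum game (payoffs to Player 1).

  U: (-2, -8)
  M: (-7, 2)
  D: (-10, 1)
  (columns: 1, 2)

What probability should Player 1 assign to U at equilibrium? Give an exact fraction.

Row minima: U → -8, M → -7, D → -10; maximin = -7.
Column maxima: 1 → -2, 2 → 2; minimax = -2.
-7 ≠ -2, so there is no saddle point; optimal play is mixed.
D is strictly dominated by M, so Player 1 never plays it.
On the remaining 2×2 (U, M vs 1, 2):
Let Player 1 play U with probability p. Expected payoff against 1: (-2)p + (-7)(1−p) = 5p − 7; against 2: (-8)p + 2(1−p) = −10p + 2.
Setting these equal: 5p − 7 = −10p + 2 ⇒ 15p = 9 ⇒ p = 3/5, and the value is (5)·(3/5) − 7 = -4.
For Player 2: with q = P(1), equating U's and M's payoffs gives 6q − 8 = −9q + 2 ⇒ q = 2/3.

3/5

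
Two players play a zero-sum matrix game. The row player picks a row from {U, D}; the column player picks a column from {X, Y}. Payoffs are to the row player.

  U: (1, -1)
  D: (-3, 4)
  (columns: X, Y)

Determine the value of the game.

1/9

Row minima: U → -1, D → -3; maximin = -1.
Column maxima: X → 1, Y → 4; minimax = 1.
-1 ≠ 1, so there is no saddle point; optimal play is mixed.
Let the row player play U with probability p. Expected payoff against X: 1p + (-3)(1−p) = 4p − 3; against Y: (-1)p + 4(1−p) = −5p + 4.
Setting these equal: 4p − 3 = −5p + 4 ⇒ 9p = 7 ⇒ p = 7/9, and the value is (4)·(7/9) − 3 = 1/9.
For the column player: with q = P(X), equating U's and D's payoffs gives 2q − 1 = −7q + 4 ⇒ q = 5/9.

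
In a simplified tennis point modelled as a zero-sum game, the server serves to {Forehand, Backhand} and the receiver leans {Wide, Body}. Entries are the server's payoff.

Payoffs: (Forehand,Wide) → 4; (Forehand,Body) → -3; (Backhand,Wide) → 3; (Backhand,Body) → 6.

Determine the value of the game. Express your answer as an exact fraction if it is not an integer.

33/10

Row minima: Forehand → -3, Backhand → 3; maximin = 3.
Column maxima: Wide → 4, Body → 6; minimax = 4.
3 ≠ 4, so there is no saddle point; optimal play is mixed.
Let the server play Forehand with probability p. Expected payoff against Wide: 4p + 3(1−p) = p + 3; against Body: (-3)p + 6(1−p) = −9p + 6.
Setting these equal: p + 3 = −9p + 6 ⇒ 10p = 3 ⇒ p = 3/10, and the value is (1)·(3/10) + 3 = 33/10.
For the receiver: with q = P(Wide), equating Forehand's and Backhand's payoffs gives 7q − 3 = −3q + 6 ⇒ q = 9/10.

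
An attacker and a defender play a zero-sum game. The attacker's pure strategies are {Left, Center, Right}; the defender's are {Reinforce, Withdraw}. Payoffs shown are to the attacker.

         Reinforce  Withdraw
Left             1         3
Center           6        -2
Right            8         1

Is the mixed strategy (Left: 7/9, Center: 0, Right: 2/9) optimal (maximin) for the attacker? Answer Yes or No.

Yes

Against Reinforce this mix gives (7/9)·1 + (2/9)·8 = 23/9.
Against Withdraw this mix gives (7/9)·3 + (2/9)·1 = 23/9.
All of the defender's active replies (Reinforce, Withdraw) yield 23/9, and no column does worse for the attacker. The mix makes the defender indifferent and guarantees 23/9, so it is optimal.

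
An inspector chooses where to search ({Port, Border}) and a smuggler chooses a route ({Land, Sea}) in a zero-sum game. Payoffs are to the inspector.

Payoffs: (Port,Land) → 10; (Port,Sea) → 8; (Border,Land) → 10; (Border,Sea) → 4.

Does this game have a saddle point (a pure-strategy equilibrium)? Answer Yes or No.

Row minima: Port → 8, Border → 4; maximin = 8.
Column maxima: Land → 10, Sea → 8; minimax = 8.
maximin = minimax = 8, so a saddle point exists.

Yes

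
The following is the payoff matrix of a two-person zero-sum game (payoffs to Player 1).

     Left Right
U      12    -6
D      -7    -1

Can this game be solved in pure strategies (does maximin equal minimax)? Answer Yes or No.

Row minima: U → -6, D → -7; maximin = -6.
Column maxima: Left → 12, Right → -1; minimax = -1.
-6 ≠ -1, so no pure-strategy equilibrium exists.

No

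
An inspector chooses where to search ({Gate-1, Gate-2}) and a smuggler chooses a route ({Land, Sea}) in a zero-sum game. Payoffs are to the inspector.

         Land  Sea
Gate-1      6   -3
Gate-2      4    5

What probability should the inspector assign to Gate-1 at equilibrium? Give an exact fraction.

Row minima: Gate-1 → -3, Gate-2 → 4; maximin = 4.
Column maxima: Land → 6, Sea → 5; minimax = 5.
4 ≠ 5, so there is no saddle point; optimal play is mixed.
Let the inspector play Gate-1 with probability p. Expected payoff against Land: 6p + 4(1−p) = 2p + 4; against Sea: (-3)p + 5(1−p) = −8p + 5.
Setting these equal: 2p + 4 = −8p + 5 ⇒ 10p = 1 ⇒ p = 1/10, and the value is (2)·(1/10) + 4 = 21/5.
For the smuggler: with q = P(Land), equating Gate-1's and Gate-2's payoffs gives 9q − 3 = −q + 5 ⇒ q = 4/5.

1/10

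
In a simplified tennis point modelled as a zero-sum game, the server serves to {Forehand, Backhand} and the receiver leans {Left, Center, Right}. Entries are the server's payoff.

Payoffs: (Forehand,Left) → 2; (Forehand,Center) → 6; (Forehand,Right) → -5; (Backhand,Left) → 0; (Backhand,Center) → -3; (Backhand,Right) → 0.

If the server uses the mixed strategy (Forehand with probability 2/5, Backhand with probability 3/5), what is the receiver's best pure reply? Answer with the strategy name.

Right

If the receiver plays Left, the server's expected payoff is (2/5)·2 + (3/5)·0 = 4/5.
If the receiver plays Center, the server's expected payoff is (2/5)·6 + (3/5)·(-3) = 3/5.
If the receiver plays Right, the server's expected payoff is (2/5)·(-5) + (3/5)·0 = -2.
The receiver minimizes the server's payoff; the smallest is -2, so the best response is Right.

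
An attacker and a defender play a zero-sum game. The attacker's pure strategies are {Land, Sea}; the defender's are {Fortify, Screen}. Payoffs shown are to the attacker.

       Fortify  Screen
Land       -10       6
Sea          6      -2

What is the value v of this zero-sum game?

Row minima: Land → -10, Sea → -2; maximin = -2.
Column maxima: Fortify → 6, Screen → 6; minimax = 6.
-2 ≠ 6, so there is no saddle point; optimal play is mixed.
Let the attacker play Land with probability p. Expected payoff against Fortify: (-10)p + 6(1−p) = −16p + 6; against Screen: 6p + (-2)(1−p) = 8p − 2.
Setting these equal: −16p + 6 = 8p − 2 ⇒ −24p = -8 ⇒ p = 1/3, and the value is (-16)·(1/3) + 6 = 2/3.
For the defender: with q = P(Fortify), equating Land's and Sea's payoffs gives −16q + 6 = 8q − 2 ⇒ q = 1/3.

2/3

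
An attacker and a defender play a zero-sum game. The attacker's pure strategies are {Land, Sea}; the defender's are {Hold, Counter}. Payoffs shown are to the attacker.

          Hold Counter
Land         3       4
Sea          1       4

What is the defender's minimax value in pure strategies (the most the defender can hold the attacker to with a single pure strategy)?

Column maxima: Hold → 3, Counter → 4.
The smallest of these is 3.

3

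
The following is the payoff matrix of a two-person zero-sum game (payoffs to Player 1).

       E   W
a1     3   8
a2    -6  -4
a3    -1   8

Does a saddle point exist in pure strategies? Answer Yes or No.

Row minima: a1 → 3, a2 → -6, a3 → -1; maximin = 3.
Column maxima: E → 3, W → 8; minimax = 3.
maximin = minimax = 3, so a saddle point exists.

Yes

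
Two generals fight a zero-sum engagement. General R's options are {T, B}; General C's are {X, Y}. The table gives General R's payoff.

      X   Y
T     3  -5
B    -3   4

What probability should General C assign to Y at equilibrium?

Row minima: T → -5, B → -3; maximin = -3.
Column maxima: X → 3, Y → 4; minimax = 3.
-3 ≠ 3, so there is no saddle point; optimal play is mixed.
Let General R play T with probability p. Expected payoff against X: 3p + (-3)(1−p) = 6p − 3; against Y: (-5)p + 4(1−p) = −9p + 4.
Setting these equal: 6p − 3 = −9p + 4 ⇒ 15p = 7 ⇒ p = 7/15, and the value is (6)·(7/15) − 3 = -1/5.
For General C: with q = P(X), equating T's and B's payoffs gives 8q − 5 = −7q + 4 ⇒ q = 3/5.

2/5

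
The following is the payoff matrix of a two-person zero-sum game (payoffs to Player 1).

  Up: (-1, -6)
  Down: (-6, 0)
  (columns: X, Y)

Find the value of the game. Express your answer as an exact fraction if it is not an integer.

-36/11

Row minima: Up → -6, Down → -6; maximin = -6.
Column maxima: X → -1, Y → 0; minimax = -1.
-6 ≠ -1, so there is no saddle point; optimal play is mixed.
Let Player 1 play Up with probability p. Expected payoff against X: (-1)p + (-6)(1−p) = 5p − 6; against Y: (-6)p + 0(1−p) = −6p.
Setting these equal: 5p − 6 = −6p ⇒ 11p = 6 ⇒ p = 6/11, and the value is (5)·(6/11) − 6 = -36/11.
For Player 2: with q = P(X), equating Up's and Down's payoffs gives 5q − 6 = −6q ⇒ q = 6/11.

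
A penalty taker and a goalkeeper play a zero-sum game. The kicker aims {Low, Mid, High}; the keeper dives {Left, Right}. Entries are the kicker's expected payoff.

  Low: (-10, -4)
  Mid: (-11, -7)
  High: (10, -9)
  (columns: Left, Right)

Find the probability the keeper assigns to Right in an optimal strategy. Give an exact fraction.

4/5

Row minima: Low → -10, Mid → -11, High → -9; maximin = -9.
Column maxima: Left → 10, Right → -4; minimax = -4.
-9 ≠ -4, so there is no saddle point; optimal play is mixed.
Mid is strictly dominated by Low, so the kicker never plays it.
On the remaining 2×2 (Low, High vs Left, Right):
Let the kicker play Low with probability p. Expected payoff against Left: (-10)p + 10(1−p) = −20p + 10; against Right: (-4)p + (-9)(1−p) = 5p − 9.
Setting these equal: −20p + 10 = 5p − 9 ⇒ −25p = -19 ⇒ p = 19/25, and the value is (-20)·(19/25) + 10 = -26/5.
For the keeper: with q = P(Left), equating Low's and High's payoffs gives −6q − 4 = 19q − 9 ⇒ q = 1/5.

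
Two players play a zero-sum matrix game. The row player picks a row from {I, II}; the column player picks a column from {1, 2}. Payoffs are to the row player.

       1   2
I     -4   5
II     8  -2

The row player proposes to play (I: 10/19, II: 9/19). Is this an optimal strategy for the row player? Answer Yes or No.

Yes

Against 1 this mix gives (10/19)·(-4) + (9/19)·8 = 32/19.
Against 2 this mix gives (10/19)·5 + (9/19)·(-2) = 32/19.
All of the column player's active replies (1, 2) yield 32/19, and no column does worse for the row player. The mix makes the column player indifferent and guarantees 32/19, so it is optimal.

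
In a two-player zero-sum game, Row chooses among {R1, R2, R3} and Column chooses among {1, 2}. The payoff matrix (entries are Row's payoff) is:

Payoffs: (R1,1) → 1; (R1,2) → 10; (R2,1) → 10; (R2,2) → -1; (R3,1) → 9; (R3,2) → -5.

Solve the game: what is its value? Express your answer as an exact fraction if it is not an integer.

Row minima: R1 → 1, R2 → -1, R3 → -5; maximin = 1.
Column maxima: 1 → 10, 2 → 10; minimax = 10.
1 ≠ 10, so there is no saddle point; optimal play is mixed.
R3 is strictly dominated by R2, so Row never plays it.
On the remaining 2×2 (R1, R2 vs 1, 2):
Let Row play R1 with probability p. Expected payoff against 1: 1p + 10(1−p) = −9p + 10; against 2: 10p + (-1)(1−p) = 11p − 1.
Setting these equal: −9p + 10 = 11p − 1 ⇒ −20p = -11 ⇒ p = 11/20, and the value is (-9)·(11/20) + 10 = 101/20.
For Column: with q = P(1), equating R1's and R2's payoffs gives −9q + 10 = 11q − 1 ⇒ q = 11/20.

101/20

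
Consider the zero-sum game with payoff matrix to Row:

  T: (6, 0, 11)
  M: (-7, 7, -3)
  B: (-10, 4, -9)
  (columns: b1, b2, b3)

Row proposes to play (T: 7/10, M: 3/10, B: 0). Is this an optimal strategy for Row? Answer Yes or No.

Yes

Against b1 this mix gives (7/10)·6 + (3/10)·(-7) = 21/10.
Against b2 this mix gives (7/10)·0 + (3/10)·7 = 21/10.
Against b3 this mix gives (7/10)·11 + (3/10)·(-3) = 34/5.
All of Column's active replies (b1, b2) yield 21/10, and no column does worse for Row. The mix makes Column indifferent and guarantees 21/10, so it is optimal.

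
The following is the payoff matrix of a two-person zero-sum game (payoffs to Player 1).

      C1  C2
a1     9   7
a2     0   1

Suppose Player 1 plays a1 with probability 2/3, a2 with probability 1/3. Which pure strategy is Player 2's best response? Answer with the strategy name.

C2

If Player 2 plays C1, Player 1's expected payoff is (2/3)·9 + (1/3)·0 = 6.
If Player 2 plays C2, Player 1's expected payoff is (2/3)·7 + (1/3)·1 = 5.
Player 2 minimizes Player 1's payoff; the smallest is 5, so the best response is C2.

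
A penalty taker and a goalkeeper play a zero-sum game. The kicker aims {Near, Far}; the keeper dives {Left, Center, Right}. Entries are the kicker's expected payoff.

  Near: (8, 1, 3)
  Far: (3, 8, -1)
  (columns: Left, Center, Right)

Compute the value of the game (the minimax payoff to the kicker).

25/11

Row minima: Near → 1, Far → -1; maximin = 1.
Column maxima: Left → 8, Center → 8, Right → 3; minimax = 3.
1 ≠ 3, so there is no saddle point; optimal play is mixed.
Left is strictly dominated by Right (it gives the kicker strictly more in every row), so the keeper never plays it.
On the remaining 2×2 (Near, Far vs Center, Right):
Let the kicker play Near with probability p. Expected payoff against Center: 1p + 8(1−p) = −7p + 8; against Right: 3p + (-1)(1−p) = 4p − 1.
Setting these equal: −7p + 8 = 4p − 1 ⇒ −11p = -9 ⇒ p = 9/11, and the value is (-7)·(9/11) + 8 = 25/11.
For the keeper: with q = P(Center), equating Near's and Far's payoffs gives −2q + 3 = 9q − 1 ⇒ q = 4/11.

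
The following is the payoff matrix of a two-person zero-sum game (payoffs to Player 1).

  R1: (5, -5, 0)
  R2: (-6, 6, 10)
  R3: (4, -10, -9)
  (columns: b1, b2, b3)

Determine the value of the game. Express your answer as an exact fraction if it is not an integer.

Row minima: R1 → -5, R2 → -6, R3 → -10; maximin = -5.
Column maxima: b1 → 5, b2 → 6, b3 → 10; minimax = 5.
-5 ≠ 5, so there is no saddle point; optimal play is mixed.
R3 is strictly dominated by R1, so Player 1 never plays it.
b3 is strictly dominated by b2 (it gives Player 1 strictly more in every row), so Player 2 never plays it.
On the remaining 2×2 (R1, R2 vs b1, b2):
Let Player 1 play R1 with probability p. Expected payoff against b1: 5p + (-6)(1−p) = 11p − 6; against b2: (-5)p + 6(1−p) = −11p + 6.
Setting these equal: 11p − 6 = −11p + 6 ⇒ 22p = 12 ⇒ p = 6/11, and the value is (11)·(6/11) − 6 = 0.
For Player 2: with q = P(b1), equating R1's and R2's payoffs gives 10q − 5 = −12q + 6 ⇒ q = 1/2.

0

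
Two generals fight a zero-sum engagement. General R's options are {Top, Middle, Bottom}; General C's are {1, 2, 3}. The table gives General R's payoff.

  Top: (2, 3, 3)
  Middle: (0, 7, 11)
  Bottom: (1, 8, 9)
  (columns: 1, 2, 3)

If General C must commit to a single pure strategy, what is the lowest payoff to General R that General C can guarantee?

2

Column maxima: 1 → 2, 2 → 8, 3 → 11.
The smallest of these is 2.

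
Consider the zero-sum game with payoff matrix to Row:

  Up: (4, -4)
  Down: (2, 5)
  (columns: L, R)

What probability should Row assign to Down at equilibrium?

8/11

Row minima: Up → -4, Down → 2; maximin = 2.
Column maxima: L → 4, R → 5; minimax = 4.
2 ≠ 4, so there is no saddle point; optimal play is mixed.
Let Row play Up with probability p. Expected payoff against L: 4p + 2(1−p) = 2p + 2; against R: (-4)p + 5(1−p) = −9p + 5.
Setting these equal: 2p + 2 = −9p + 5 ⇒ 11p = 3 ⇒ p = 3/11, and the value is (2)·(3/11) + 2 = 28/11.
For Column: with q = P(L), equating Up's and Down's payoffs gives 8q − 4 = −3q + 5 ⇒ q = 9/11.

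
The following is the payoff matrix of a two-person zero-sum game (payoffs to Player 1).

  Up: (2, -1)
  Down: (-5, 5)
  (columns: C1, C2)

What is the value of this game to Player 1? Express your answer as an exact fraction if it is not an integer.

Row minima: Up → -1, Down → -5; maximin = -1.
Column maxima: C1 → 2, C2 → 5; minimax = 2.
-1 ≠ 2, so there is no saddle point; optimal play is mixed.
Let Player 1 play Up with probability p. Expected payoff against C1: 2p + (-5)(1−p) = 7p − 5; against C2: (-1)p + 5(1−p) = −6p + 5.
Setting these equal: 7p − 5 = −6p + 5 ⇒ 13p = 10 ⇒ p = 10/13, and the value is (7)·(10/13) − 5 = 5/13.
For Player 2: with q = P(C1), equating Up's and Down's payoffs gives 3q − 1 = −10q + 5 ⇒ q = 6/13.

5/13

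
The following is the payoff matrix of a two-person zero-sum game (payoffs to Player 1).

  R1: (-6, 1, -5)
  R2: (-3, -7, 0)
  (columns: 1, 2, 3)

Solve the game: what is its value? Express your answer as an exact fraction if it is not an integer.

-45/11

Row minima: R1 → -6, R2 → -7; maximin = -6.
Column maxima: 1 → -3, 2 → 1, 3 → 0; minimax = -3.
-6 ≠ -3, so there is no saddle point; optimal play is mixed.
3 is strictly dominated by 1 (it gives Player 1 strictly more in every row), so Player 2 never plays it.
On the remaining 2×2 (R1, R2 vs 1, 2):
Let Player 1 play R1 with probability p. Expected payoff against 1: (-6)p + (-3)(1−p) = −3p − 3; against 2: 1p + (-7)(1−p) = 8p − 7.
Setting these equal: −3p − 3 = 8p − 7 ⇒ −11p = -4 ⇒ p = 4/11, and the value is (-3)·(4/11) − 3 = -45/11.
For Player 2: with q = P(1), equating R1's and R2's payoffs gives −7q + 1 = 4q − 7 ⇒ q = 8/11.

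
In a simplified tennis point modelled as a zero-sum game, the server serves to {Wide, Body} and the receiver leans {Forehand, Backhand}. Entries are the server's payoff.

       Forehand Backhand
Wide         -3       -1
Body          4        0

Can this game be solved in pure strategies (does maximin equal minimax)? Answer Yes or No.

Yes

Row minima: Wide → -3, Body → 0; maximin = 0.
Column maxima: Forehand → 4, Backhand → 0; minimax = 0.
maximin = minimax = 0, so a saddle point exists.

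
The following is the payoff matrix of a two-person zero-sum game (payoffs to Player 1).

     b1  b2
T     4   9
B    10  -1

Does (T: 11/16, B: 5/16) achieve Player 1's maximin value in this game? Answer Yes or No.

Yes

Against b1 this mix gives (11/16)·4 + (5/16)·10 = 47/8.
Against b2 this mix gives (11/16)·9 + (5/16)·(-1) = 47/8.
All of Player 2's active replies (b1, b2) yield 47/8, and no column does worse for Player 1. The mix makes Player 2 indifferent and guarantees 47/8, so it is optimal.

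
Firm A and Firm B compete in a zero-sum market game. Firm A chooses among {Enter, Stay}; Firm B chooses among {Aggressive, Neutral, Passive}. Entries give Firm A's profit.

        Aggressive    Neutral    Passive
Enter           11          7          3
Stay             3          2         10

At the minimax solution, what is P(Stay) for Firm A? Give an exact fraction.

1/3

Row minima: Enter → 3, Stay → 2; maximin = 3.
Column maxima: Aggressive → 11, Neutral → 7, Passive → 10; minimax = 7.
3 ≠ 7, so there is no saddle point; optimal play is mixed.
Aggressive is strictly dominated by Neutral (it gives Firm A strictly more in every row), so Firm B never plays it.
On the remaining 2×2 (Enter, Stay vs Neutral, Passive):
Let Firm A play Enter with probability p. Expected payoff against Neutral: 7p + 2(1−p) = 5p + 2; against Passive: 3p + 10(1−p) = −7p + 10.
Setting these equal: 5p + 2 = −7p + 10 ⇒ 12p = 8 ⇒ p = 2/3, and the value is (5)·(2/3) + 2 = 16/3.
For Firm B: with q = P(Neutral), equating Enter's and Stay's payoffs gives 4q + 3 = −8q + 10 ⇒ q = 7/12.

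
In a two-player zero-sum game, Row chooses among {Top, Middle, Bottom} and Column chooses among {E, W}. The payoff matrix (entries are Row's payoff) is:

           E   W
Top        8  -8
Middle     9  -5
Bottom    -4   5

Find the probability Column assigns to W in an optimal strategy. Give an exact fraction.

Row minima: Top → -8, Middle → -5, Bottom → -4; maximin = -4.
Column maxima: E → 9, W → 5; minimax = 5.
-4 ≠ 5, so there is no saddle point; optimal play is mixed.
Top is strictly dominated by Middle, so Row never plays it.
On the remaining 2×2 (Middle, Bottom vs E, W):
Let Row play Middle with probability p. Expected payoff against E: 9p + (-4)(1−p) = 13p − 4; against W: (-5)p + 5(1−p) = −10p + 5.
Setting these equal: 13p − 4 = −10p + 5 ⇒ 23p = 9 ⇒ p = 9/23, and the value is (13)·(9/23) − 4 = 25/23.
For Column: with q = P(E), equating Middle's and Bottom's payoffs gives 14q − 5 = −9q + 5 ⇒ q = 10/23.

13/23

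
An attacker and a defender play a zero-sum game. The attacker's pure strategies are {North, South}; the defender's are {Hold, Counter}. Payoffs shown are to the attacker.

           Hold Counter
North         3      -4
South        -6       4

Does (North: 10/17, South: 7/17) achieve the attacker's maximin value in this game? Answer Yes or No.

Yes

Against Hold this mix gives (10/17)·3 + (7/17)·(-6) = -12/17.
Against Counter this mix gives (10/17)·(-4) + (7/17)·4 = -12/17.
All of the defender's active replies (Hold, Counter) yield -12/17, and no column does worse for the attacker. The mix makes the defender indifferent and guarantees -12/17, so it is optimal.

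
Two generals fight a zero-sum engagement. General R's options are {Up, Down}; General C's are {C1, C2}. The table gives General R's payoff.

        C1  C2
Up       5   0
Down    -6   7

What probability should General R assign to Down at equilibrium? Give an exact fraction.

Row minima: Up → 0, Down → -6; maximin = 0.
Column maxima: C1 → 5, C2 → 7; minimax = 5.
0 ≠ 5, so there is no saddle point; optimal play is mixed.
Let General R play Up with probability p. Expected payoff against C1: 5p + (-6)(1−p) = 11p − 6; against C2: 0p + 7(1−p) = −7p + 7.
Setting these equal: 11p − 6 = −7p + 7 ⇒ 18p = 13 ⇒ p = 13/18, and the value is (11)·(13/18) − 6 = 35/18.
For General C: with q = P(C1), equating Up's and Down's payoffs gives 5q = −13q + 7 ⇒ q = 7/18.

5/18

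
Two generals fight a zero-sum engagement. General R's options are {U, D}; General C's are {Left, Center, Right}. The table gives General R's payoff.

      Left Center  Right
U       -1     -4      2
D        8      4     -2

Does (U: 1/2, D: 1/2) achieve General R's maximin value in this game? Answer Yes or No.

Yes

Against Left this mix gives (1/2)·(-1) + (1/2)·8 = 7/2.
Against Center this mix gives (1/2)·(-4) + (1/2)·4 = 0.
Against Right this mix gives (1/2)·2 + (1/2)·(-2) = 0.
All of General C's active replies (Center, Right) yield 0, and no column does worse for General R. The mix makes General C indifferent and guarantees 0, so it is optimal.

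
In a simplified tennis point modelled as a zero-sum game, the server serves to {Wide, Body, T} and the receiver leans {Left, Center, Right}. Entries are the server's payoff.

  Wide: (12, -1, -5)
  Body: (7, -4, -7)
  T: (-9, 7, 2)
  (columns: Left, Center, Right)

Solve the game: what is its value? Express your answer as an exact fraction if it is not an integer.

-3/4

Row minima: Wide → -5, Body → -7, T → -9; maximin = -5.
Column maxima: Left → 12, Center → 7, Right → 2; minimax = 2.
-5 ≠ 2, so there is no saddle point; optimal play is mixed.
Body is strictly dominated by Wide, so the server never plays it.
Center is strictly dominated by Right (it gives the server strictly more in every row), so the receiver never plays it.
On the remaining 2×2 (Wide, T vs Left, Right):
Let the server play Wide with probability p. Expected payoff against Left: 12p + (-9)(1−p) = 21p − 9; against Right: (-5)p + 2(1−p) = −7p + 2.
Setting these equal: 21p − 9 = −7p + 2 ⇒ 28p = 11 ⇒ p = 11/28, and the value is (21)·(11/28) − 9 = -3/4.
For the receiver: with q = P(Left), equating Wide's and T's payoffs gives 17q − 5 = −11q + 2 ⇒ q = 1/4.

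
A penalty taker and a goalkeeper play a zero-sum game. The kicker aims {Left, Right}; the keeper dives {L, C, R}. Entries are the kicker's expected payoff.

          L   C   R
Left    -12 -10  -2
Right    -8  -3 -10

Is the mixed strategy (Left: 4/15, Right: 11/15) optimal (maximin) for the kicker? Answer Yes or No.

Against L this mix gives (4/15)·(-12) + (11/15)·(-8) = -136/15.
Against C this mix gives (4/15)·(-10) + (11/15)·(-3) = -73/15.
Against R this mix gives (4/15)·(-2) + (11/15)·(-10) = -118/15.
The keeper will play L, holding the kicker to -136/15. Shifting weight toward the row that does better against L would raise this floor (the equalizing mix achieves -26/3 against both L and R), so the proposed strategy is not optimal.

No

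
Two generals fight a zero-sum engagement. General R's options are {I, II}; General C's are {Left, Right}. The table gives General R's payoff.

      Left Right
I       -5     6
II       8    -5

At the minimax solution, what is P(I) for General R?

13/24

Row minima: I → -5, II → -5; maximin = -5.
Column maxima: Left → 8, Right → 6; minimax = 6.
-5 ≠ 6, so there is no saddle point; optimal play is mixed.
Let General R play I with probability p. Expected payoff against Left: (-5)p + 8(1−p) = −13p + 8; against Right: 6p + (-5)(1−p) = 11p − 5.
Setting these equal: −13p + 8 = 11p − 5 ⇒ −24p = -13 ⇒ p = 13/24, and the value is (-13)·(13/24) + 8 = 23/24.
For General C: with q = P(Left), equating I's and II's payoffs gives −11q + 6 = 13q − 5 ⇒ q = 11/24.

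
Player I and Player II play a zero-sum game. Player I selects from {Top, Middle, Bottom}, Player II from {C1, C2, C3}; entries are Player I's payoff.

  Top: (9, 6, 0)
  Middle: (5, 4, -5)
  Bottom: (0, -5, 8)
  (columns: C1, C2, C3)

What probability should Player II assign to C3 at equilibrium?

Row minima: Top → 0, Middle → -5, Bottom → -5; maximin = 0.
Column maxima: C1 → 9, C2 → 6, C3 → 8; minimax = 6.
0 ≠ 6, so there is no saddle point; optimal play is mixed.
Middle is strictly dominated by Top, so Player I never plays it.
C1 is strictly dominated by C2 (it gives Player I strictly more in every row), so Player II never plays it.
On the remaining 2×2 (Top, Bottom vs C2, C3):
Let Player I play Top with probability p. Expected payoff against C2: 6p + (-5)(1−p) = 11p − 5; against C3: 0p + 8(1−p) = −8p + 8.
Setting these equal: 11p − 5 = −8p + 8 ⇒ 19p = 13 ⇒ p = 13/19, and the value is (11)·(13/19) − 5 = 48/19.
For Player II: with q = P(C2), equating Top's and Bottom's payoffs gives 6q = −13q + 8 ⇒ q = 8/19.

11/19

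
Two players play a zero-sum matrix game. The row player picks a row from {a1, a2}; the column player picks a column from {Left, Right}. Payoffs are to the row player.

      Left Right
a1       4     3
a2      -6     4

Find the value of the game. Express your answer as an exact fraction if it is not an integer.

Row minima: a1 → 3, a2 → -6; maximin = 3.
Column maxima: Left → 4, Right → 4; minimax = 4.
3 ≠ 4, so there is no saddle point; optimal play is mixed.
Let the row player play a1 with probability p. Expected payoff against Left: 4p + (-6)(1−p) = 10p − 6; against Right: 3p + 4(1−p) = −p + 4.
Setting these equal: 10p − 6 = −p + 4 ⇒ 11p = 10 ⇒ p = 10/11, and the value is (10)·(10/11) − 6 = 34/11.
For the column player: with q = P(Left), equating a1's and a2's payoffs gives q + 3 = −10q + 4 ⇒ q = 1/11.

34/11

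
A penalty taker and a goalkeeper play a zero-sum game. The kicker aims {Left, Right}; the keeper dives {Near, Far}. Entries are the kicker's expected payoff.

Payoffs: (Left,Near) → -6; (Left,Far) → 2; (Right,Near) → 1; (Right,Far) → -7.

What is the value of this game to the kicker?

Row minima: Left → -6, Right → -7; maximin = -6.
Column maxima: Near → 1, Far → 2; minimax = 1.
-6 ≠ 1, so there is no saddle point; optimal play is mixed.
Let the kicker play Left with probability p. Expected payoff against Near: (-6)p + 1(1−p) = −7p + 1; against Far: 2p + (-7)(1−p) = 9p − 7.
Setting these equal: −7p + 1 = 9p − 7 ⇒ −16p = -8 ⇒ p = 1/2, and the value is (-7)·(1/2) + 1 = -5/2.
For the keeper: with q = P(Near), equating Left's and Right's payoffs gives −8q + 2 = 8q − 7 ⇒ q = 9/16.

-5/2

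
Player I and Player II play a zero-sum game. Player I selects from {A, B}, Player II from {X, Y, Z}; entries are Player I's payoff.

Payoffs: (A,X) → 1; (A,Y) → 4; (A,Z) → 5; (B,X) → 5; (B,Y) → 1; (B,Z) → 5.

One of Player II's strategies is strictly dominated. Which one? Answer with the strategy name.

Y holds Player I's payoff strictly below Z in every row: 4 < 5, 1 < 5.
So Z is strictly dominated for Player II.

Z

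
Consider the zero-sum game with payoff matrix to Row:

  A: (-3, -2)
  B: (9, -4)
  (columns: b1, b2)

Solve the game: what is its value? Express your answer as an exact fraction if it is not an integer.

Row minima: A → -3, B → -4; maximin = -3.
Column maxima: b1 → 9, b2 → -2; minimax = -2.
-3 ≠ -2, so there is no saddle point; optimal play is mixed.
Let Row play A with probability p. Expected payoff against b1: (-3)p + 9(1−p) = −12p + 9; against b2: (-2)p + (-4)(1−p) = 2p − 4.
Setting these equal: −12p + 9 = 2p − 4 ⇒ −14p = -13 ⇒ p = 13/14, and the value is (-12)·(13/14) + 9 = -15/7.
For Column: with q = P(b1), equating A's and B's payoffs gives −q − 2 = 13q − 4 ⇒ q = 1/7.

-15/7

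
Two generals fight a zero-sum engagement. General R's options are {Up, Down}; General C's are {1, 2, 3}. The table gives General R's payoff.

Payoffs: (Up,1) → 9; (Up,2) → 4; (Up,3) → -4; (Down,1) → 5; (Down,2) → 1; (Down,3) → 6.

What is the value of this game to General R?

Row minima: Up → -4, Down → 1; maximin = 1.
Column maxima: 1 → 9, 2 → 4, 3 → 6; minimax = 4.
1 ≠ 4, so there is no saddle point; optimal play is mixed.
1 is strictly dominated by 2 (it gives General R strictly more in every row), so General C never plays it.
On the remaining 2×2 (Up, Down vs 2, 3):
Let General R play Up with probability p. Expected payoff against 2: 4p + 1(1−p) = 3p + 1; against 3: (-4)p + 6(1−p) = −10p + 6.
Setting these equal: 3p + 1 = −10p + 6 ⇒ 13p = 5 ⇒ p = 5/13, and the value is (3)·(5/13) + 1 = 28/13.
For General C: with q = P(2), equating Up's and Down's payoffs gives 8q − 4 = −5q + 6 ⇒ q = 10/13.

28/13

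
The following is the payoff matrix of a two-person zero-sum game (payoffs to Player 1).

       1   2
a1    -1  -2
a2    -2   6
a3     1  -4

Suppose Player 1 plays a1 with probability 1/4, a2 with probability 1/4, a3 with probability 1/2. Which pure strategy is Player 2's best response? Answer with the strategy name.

If Player 2 plays 1, Player 1's expected payoff is (1/4)·(-1) + (1/4)·(-2) + (1/2)·1 = -1/4.
If Player 2 plays 2, Player 1's expected payoff is (1/4)·(-2) + (1/4)·6 + (1/2)·(-4) = -1.
Player 2 minimizes Player 1's payoff; the smallest is -1, so the best response is 2.

2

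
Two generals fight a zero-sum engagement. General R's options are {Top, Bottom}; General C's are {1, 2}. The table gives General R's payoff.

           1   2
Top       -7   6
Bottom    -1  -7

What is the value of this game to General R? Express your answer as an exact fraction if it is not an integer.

-55/19

Row minima: Top → -7, Bottom → -7; maximin = -7.
Column maxima: 1 → -1, 2 → 6; minimax = -1.
-7 ≠ -1, so there is no saddle point; optimal play is mixed.
Let General R play Top with probability p. Expected payoff against 1: (-7)p + (-1)(1−p) = −6p − 1; against 2: 6p + (-7)(1−p) = 13p − 7.
Setting these equal: −6p − 1 = 13p − 7 ⇒ −19p = -6 ⇒ p = 6/19, and the value is (-6)·(6/19) − 1 = -55/19.
For General C: with q = P(1), equating Top's and Bottom's payoffs gives −13q + 6 = 6q − 7 ⇒ q = 13/19.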